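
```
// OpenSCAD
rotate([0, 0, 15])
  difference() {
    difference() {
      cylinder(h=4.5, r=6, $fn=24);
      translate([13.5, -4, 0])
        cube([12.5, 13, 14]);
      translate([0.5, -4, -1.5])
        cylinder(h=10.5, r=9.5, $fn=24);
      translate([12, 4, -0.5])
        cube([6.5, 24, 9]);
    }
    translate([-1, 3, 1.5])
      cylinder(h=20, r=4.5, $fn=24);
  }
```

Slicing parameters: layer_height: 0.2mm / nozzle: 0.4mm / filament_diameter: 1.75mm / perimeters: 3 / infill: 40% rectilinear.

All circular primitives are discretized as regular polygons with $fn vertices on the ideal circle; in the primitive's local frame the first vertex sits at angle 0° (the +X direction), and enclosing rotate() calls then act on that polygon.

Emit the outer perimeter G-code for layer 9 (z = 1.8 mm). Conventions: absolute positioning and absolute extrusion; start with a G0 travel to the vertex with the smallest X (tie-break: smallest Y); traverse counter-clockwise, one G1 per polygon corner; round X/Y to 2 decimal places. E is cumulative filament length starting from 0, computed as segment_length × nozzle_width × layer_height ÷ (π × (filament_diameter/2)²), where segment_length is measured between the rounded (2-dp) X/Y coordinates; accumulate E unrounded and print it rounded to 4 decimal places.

G0 X1.45 Y5.81 Z1.80
G1 X1.49 Y5.76 E0.0021
G1 X1.52 Y5.77 E0.0032
G1 X1.67 Y5.75 E0.0082
G1 X1.55 Y5.80 E0.0125
G1 X1.45 Y5.81 E0.0159

At z = 1.8 mm: the r=6 cylinder gives a regular 24-gon of circumradius 6 (constant along its height); the cube at (13.5, -4) is present — its section is the full 12.5×13 rectangle; the cylinder at (0.5, -4): section is a regular 24-gon, circumradius r=9.5; the cube at (12, 4) (footprint 6.5×24) is included at this height; After the difference (first − rest): starting from the r=6 cylinder, the 12.5×13 cube at (13.5, -4) misses the remaining region (no effect); the r=9.5 cylinder at (0.5, -4) partially overlaps it — only the 108.93 mm² overlap (of its 280.30 mm²) is removed, clipping the outline; the 6.5×24 cube at (12, 4) misses the remaining region (no effect) — 1 connected region; the cylinder at (-1, 3): section is a regular 24-gon, circumradius r=4.5; Taking the first minus the rest: starting from that combined region, the r=4.5 cylinder at (-1, 3) partially overlaps it — only the 2.88 mm² overlap (of its 62.89 mm²) is removed, clipping the outline — 1 connected region; (whole slice rotated 15° about Z — lengths, areas and connectivity unchanged). The outline is a single polygon with 5 vertices. Extrusion per mm of travel: 0.4 × 0.2 / (π × 0.875²) = 0.033260. Accumulating E over each segment gives final E = 0.0159.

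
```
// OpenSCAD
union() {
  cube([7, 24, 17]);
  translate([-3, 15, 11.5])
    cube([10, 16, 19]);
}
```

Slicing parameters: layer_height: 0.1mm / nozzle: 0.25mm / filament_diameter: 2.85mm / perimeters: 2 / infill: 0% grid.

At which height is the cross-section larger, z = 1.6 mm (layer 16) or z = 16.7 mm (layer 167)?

layer 167 (z = 16.7 mm)

Layer 16 (z = 1.6): the cube is present — its section is the full 7×24 rectangle (area 168.00 mm²); the cube at (-3, 15) is not intersected at this z (z outside [11.5, 30.5]); Merging all regions: only the 7×24 cube is present, so the union is just that shape — area = 168.00 mm². So its area = 168.00 mm². Layer 167 (z = 16.7): the 7×24 cube contributes its full rectangle (area 168.00 mm²); the cube at (-3, 15) (footprint 10×16) is included at this height (area 160.00 mm²); Taking the union: the regions partially overlap — summed areas 328.00 mm² minus the doubly-counted overlap 63.00 mm² gives 265.00 mm² — area = 265.00 mm². So its area = 265.00 mm². Layer 167 is larger (265.00 vs 168.00 mm²).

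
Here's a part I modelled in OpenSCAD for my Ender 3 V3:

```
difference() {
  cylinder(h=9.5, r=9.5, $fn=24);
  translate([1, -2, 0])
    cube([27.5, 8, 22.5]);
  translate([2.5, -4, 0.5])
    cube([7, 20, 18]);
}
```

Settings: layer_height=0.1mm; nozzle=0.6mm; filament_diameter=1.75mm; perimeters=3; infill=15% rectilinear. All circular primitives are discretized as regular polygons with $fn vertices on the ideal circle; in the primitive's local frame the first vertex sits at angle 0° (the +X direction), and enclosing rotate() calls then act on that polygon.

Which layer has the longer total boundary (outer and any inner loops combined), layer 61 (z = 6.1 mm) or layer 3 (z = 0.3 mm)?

Layer 61 (z = 6.1): the r=9.5 cylinder gives a regular 24-gon of circumradius 9.5 (constant along its height) (perimeter = 2·24·9.500·sin(180°/24) = 59.52 mm); the cube at (1, -2) is present — its section is the full 27.5×8 rectangle (perimeter 71.00 mm); the cube at (2.5, -4) is present — its section is the full 7×20 rectangle (perimeter 54.00 mm); After the difference (first − rest): starting from the r=9.5 cylinder, the 27.5×8 cube at (1, -2) partially overlaps it — only the 63.32 mm² overlap (of its 220.00 mm²) is removed, clipping the outline; the 7×20 cube at (2.5, -4) partially overlaps it — only the 22.03 mm² overlap (of its 140.00 mm²) is removed, clipping the outline — boundary = 65.21 mm. So its perimeter = 65.21 mm. Layer 3 (z = 0.3): the r=9.5 cylinder gives a regular 24-gon of circumradius 9.5 (constant along its height) (perimeter = 2·24·9.500·sin(180°/24) = 59.52 mm); the cube at (1, -2) is present — its section is the full 27.5×8 rectangle (perimeter 71.00 mm); the cube at (2.5, -4) does not reach this height (z outside [0.5, 18.5]); Subtracting the remaining from the first: starting from the r=9.5 cylinder, the 27.5×8 cube at (1, -2) partially overlaps it — only the 63.32 mm² overlap (of its 220.00 mm²) is removed, clipping the outline — boundary = 73.47 mm. So its perimeter = 73.47 mm. Layer 3 is larger (73.47 vs 65.21 mm).

layer 3 (z = 0.3 mm)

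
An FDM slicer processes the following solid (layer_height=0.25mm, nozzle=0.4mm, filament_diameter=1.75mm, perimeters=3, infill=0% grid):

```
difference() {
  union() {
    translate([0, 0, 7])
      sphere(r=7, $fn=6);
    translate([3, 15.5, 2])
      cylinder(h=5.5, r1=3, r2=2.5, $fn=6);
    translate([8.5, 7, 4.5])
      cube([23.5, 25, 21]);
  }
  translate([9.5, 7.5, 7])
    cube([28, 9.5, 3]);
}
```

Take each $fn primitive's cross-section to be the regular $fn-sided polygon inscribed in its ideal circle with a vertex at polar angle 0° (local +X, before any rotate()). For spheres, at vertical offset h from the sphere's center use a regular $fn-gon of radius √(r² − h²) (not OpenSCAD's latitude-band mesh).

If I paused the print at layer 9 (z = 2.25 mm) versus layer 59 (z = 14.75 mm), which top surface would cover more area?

layer 59 (z = 14.75 mm)

Layer 9 (z = 2.25): the r=7 sphere slices to a regular 6-gon of circumradius 5.142 (√(r²−h²) with h=4.75 from center) (area = (6/2)·5.142²·sin(360°/6) = 68.69 mm²); the cone at (3, 15.5) contributes a regular 6-gon of circumradius 2.977 (interpolated between r1=3 and r2=2.5 at t=0.045) (area = (6/2)·2.977²·sin(360°/6) = 23.03 mm²); the cube at (8.5, 7) is not intersected at this z (z outside [4.5, 25.5]); Taking the union: the 2 present regions are separate (no shared area or edge), so areas and boundary lengths simply add and each stays a separate island — area = 91.72 mm²; the cube at (9.5, 7.5) is absent (z outside [7, 10]); After the difference (first − rest): none of the subtracted shapes is present at this height, so that combined region is unchanged — area = 91.72 mm². So its area = 91.72 mm². Layer 59 (z = 14.75): the sphere does not reach this height (|z−center|=7.750 > r=7); the cone at (3, 15.5) is not intersected at this z (z outside [2, 7.5]); the cube at (8.5, 7) (footprint 23.5×25) is included at this height (area 587.50 mm²); Combining (union): only the 23.5×25 cube at (8.5, 7) is present, so the union is just that shape — area = 587.50 mm²; the cube at (9.5, 7.5) is absent (z outside [7, 10]); After the difference (first − rest): none of the subtracted shapes is present at this height, so that combined region is unchanged — area = 587.50 mm². So its area = 587.50 mm². Layer 59 is larger (587.50 vs 91.72 mm²).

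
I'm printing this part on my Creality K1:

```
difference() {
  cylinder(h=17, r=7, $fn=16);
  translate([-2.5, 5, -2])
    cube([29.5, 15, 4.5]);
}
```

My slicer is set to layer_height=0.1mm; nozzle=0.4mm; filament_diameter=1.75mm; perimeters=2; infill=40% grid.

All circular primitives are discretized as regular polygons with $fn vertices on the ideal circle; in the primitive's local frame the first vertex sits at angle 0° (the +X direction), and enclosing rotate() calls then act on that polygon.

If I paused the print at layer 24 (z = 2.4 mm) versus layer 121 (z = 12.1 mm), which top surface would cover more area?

Layer 24 (z = 2.4): the r=7 cylinder contributes a regular 16-gon of circumradius 7 (area = (16/2)·7.000²·sin(360°/16) = 150.01 mm²); the cube at (-2.5, 5) is present — its section is the full 29.5×15 rectangle (area 442.50 mm²); Taking the first minus the rest: starting from the r=7 cylinder (150.01 mm²), the 29.5×15 cube at (-2.5, 5) partially overlaps it — only the 10.63 mm² overlap (of its 442.50 mm²) is removed, clipping the outline — area = 139.38 mm². So its area = 139.38 mm². Layer 121 (z = 12.1): the r=7 cylinder gives a regular 16-gon of circumradius 7 (constant along its height) (area = (16/2)·7.000²·sin(360°/16) = 150.01 mm²); the cube at (-2.5, 5) does not reach this height (z outside [-2, 2.5]); After the difference (first − rest): none of the subtracted shapes is present at this height, so the r=7 cylinder is unchanged — area = 150.01 mm². So its area = 150.01 mm². Layer 121 is larger (150.01 vs 139.38 mm²).

layer 121 (z = 12.1 mm)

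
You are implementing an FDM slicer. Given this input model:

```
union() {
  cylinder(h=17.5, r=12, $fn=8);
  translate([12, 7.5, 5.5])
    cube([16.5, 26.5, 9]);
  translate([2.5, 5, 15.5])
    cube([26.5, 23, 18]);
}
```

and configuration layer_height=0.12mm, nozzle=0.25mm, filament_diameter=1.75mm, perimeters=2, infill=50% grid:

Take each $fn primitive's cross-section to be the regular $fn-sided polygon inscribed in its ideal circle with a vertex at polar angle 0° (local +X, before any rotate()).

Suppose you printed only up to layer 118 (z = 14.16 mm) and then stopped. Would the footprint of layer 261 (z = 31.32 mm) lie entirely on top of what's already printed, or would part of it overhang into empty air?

part overhangs

Compare the two slices. At z = 14.16: the cylinder: section is a regular 8-gon, circumradius r=12 (area = (8/2)·12.000²·sin(360°/8) = 407.29 mm²); the cube at (12, 7.5) (footprint 16.5×26.5) is included at this height (area 437.25 mm²); the cube at (2.5, 5) is absent (z outside [15.5, 33.5]); Merging all regions: the 2 present regions are separate (no shared area or edge), so areas and boundary lengths simply add and each stays a separate island — area = 844.54 mm². At z = 31.32: the cylinder does not reach this height (z outside [0, 17.5]); the cube at (12, 7.5) is absent (z outside [5.5, 14.5]); the cube at (2.5, 5) is present — its section is the full 26.5×23 rectangle (area 609.50 mm²); Combining (union): only the 26.5×23 cube at (2.5, 5) is present, so the union is just that shape — area = 609.50 mm². Checking containment: at z = 31.32 the cross-section extends beyond the z = 14.16 cross-section by about 240.45 mm².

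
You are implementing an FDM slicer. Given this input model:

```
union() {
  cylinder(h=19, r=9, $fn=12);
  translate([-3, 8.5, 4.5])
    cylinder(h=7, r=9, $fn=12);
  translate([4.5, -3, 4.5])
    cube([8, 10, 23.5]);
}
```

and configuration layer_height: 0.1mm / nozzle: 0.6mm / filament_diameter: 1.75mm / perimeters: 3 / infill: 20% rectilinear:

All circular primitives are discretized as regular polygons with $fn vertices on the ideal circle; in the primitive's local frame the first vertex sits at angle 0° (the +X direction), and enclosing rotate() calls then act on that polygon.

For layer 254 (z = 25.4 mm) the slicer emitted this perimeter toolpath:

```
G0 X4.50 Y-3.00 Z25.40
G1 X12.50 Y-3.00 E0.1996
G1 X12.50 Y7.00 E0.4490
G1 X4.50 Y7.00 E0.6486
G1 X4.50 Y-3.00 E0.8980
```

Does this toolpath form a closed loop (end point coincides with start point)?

Start point (G0): (4.50, -3.00). End point (last G1): the path returns to the start — closed.

yes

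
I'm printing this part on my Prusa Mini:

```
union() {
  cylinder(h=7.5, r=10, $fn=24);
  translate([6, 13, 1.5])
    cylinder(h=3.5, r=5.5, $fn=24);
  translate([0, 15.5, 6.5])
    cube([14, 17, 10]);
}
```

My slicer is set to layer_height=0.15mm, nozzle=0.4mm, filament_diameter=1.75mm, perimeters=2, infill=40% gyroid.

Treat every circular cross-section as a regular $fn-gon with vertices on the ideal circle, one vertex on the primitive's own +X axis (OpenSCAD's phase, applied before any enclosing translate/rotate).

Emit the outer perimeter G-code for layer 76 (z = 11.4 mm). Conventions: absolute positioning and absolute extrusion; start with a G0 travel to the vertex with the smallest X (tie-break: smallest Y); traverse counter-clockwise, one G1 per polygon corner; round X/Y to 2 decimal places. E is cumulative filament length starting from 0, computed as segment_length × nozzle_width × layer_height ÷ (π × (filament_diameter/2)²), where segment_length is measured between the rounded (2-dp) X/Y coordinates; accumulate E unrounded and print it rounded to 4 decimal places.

At z = 11.4 mm: the cylinder is not intersected at this z (z outside [0, 7.5]); the cylinder at (6, 13) is absent (z outside [1.5, 5]); the cube at (0, 15.5) is present — its section is the full 14×17 rectangle; Combining (union): only the 14×17 cube at (0, 15.5) is present, so the union is just that shape — 1 connected region. The outline is a single polygon with 4 vertices. Extrusion per mm of travel: 0.4 × 0.15 / (π × 0.875²) = 0.024945. Accumulating E over each segment gives final E = 1.5466.

G0 X0.00 Y15.50 Z11.40
G1 X14.00 Y15.50 E0.3492
G1 X14.00 Y32.50 E0.7733
G1 X0.00 Y32.50 E1.1225
G1 X0.00 Y15.50 E1.5466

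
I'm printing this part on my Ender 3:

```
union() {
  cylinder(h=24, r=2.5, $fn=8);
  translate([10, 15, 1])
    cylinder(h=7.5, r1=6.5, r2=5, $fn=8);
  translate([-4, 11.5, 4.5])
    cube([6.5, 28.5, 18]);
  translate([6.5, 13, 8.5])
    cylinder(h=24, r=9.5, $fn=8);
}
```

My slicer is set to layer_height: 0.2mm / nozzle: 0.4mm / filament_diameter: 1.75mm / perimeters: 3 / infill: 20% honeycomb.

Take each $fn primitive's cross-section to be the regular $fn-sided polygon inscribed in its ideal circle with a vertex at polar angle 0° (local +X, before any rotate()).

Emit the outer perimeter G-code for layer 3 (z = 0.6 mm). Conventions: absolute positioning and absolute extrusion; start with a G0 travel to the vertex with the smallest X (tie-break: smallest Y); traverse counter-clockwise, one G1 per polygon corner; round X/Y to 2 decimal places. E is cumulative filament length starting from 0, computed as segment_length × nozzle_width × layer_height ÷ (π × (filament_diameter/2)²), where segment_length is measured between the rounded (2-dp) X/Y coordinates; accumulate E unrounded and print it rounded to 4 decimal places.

At z = 0.6 mm: the r=2.5 cylinder contributes a regular 8-gon of circumradius 2.5; the cone at (10, 15) is absent (z outside [1, 8.5]); the cube at (-4, 11.5) does not reach this height (z outside [4.5, 22.5]); the cylinder at (6.5, 13) is absent (z outside [8.5, 32.5]); Taking the union: only the r=2.5 cylinder is present, so the union is just that shape — 1 connected region. The outline is a single polygon with 8 vertices. Extrusion per mm of travel: 0.4 × 0.2 / (π × 0.875²) = 0.033260. Accumulating E over each segment gives final E = 0.5094.

G0 X-2.50 Y0.00 Z0.60
G1 X-1.77 Y-1.77 E0.0637
G1 X0.00 Y-2.50 E0.1274
G1 X1.77 Y-1.77 E0.1910
G1 X2.50 Y0.00 E0.2547
G1 X1.77 Y1.77 E0.3184
G1 X0.00 Y2.50 E0.3821
G1 X-1.77 Y1.77 E0.4458
G1 X-2.50 Y0.00 E0.5094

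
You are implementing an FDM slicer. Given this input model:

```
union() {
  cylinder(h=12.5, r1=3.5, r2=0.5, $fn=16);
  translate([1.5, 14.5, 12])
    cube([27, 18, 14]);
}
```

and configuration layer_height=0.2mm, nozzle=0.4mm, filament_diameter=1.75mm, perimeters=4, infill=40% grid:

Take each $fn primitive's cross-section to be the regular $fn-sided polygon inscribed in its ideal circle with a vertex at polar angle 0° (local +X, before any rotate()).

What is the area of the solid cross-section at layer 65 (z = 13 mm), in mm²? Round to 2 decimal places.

486.00 mm²

At z = 13 mm: the cone is absent (z outside [0, 12.5]); the cube at (1.5, 14.5) is present — its section is the full 27×18 rectangle (area 486.00 mm²); Merging all regions: only the 27×18 cube at (1.5, 14.5) is present, so the union is just that shape — area = 486.00 mm². Overall, the cross-section is a single solid region. Net area = 486.00 mm².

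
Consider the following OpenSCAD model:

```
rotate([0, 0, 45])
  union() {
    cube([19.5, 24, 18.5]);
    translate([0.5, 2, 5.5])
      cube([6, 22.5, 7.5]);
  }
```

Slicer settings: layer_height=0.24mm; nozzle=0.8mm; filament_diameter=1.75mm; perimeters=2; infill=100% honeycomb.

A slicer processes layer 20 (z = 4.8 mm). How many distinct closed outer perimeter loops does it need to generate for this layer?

At z = 4.8 mm: the cube is present — its section is the full 19.5×24 rectangle; the cube at (0.5, 2) does not reach this height (z outside [5.5, 13]); Merging all regions: only the 19.5×24 cube is present, so the union is just that shape — 1 connected region; (rotated 45° about Z; rotation is an isometry so areas/perimeters/island counts are preserved). The result has 1 disconnected region.

1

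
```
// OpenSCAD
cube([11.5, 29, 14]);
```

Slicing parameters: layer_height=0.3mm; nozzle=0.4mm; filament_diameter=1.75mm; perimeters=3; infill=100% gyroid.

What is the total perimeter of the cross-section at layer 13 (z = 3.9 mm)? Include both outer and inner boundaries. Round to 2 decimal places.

81.00 mm

At z = 3.9 mm: the 11.5×29 cube contributes its full rectangle (perimeter 81.00 mm). Overall, the cross-section is a single solid region. Total boundary length (outer) = 81.00 mm.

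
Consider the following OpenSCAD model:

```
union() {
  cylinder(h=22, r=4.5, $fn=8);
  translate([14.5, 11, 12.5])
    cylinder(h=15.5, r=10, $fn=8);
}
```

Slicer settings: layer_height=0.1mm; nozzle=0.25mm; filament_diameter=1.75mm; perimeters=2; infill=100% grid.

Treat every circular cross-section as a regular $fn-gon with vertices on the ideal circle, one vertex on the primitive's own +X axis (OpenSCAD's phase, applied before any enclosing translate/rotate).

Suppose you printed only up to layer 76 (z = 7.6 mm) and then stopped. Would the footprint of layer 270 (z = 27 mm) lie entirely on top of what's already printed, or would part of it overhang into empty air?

part overhangs

Compare the two slices. At z = 7.6: the cylinder: section is a regular 8-gon, circumradius r=4.5 (area = (8/2)·4.500²·sin(360°/8) = 57.28 mm²); the cylinder at (14.5, 11) is not intersected at this z (z outside [12.5, 28]); Taking the union: only the r=4.5 cylinder is present, so the union is just that shape — area = 57.28 mm². At z = 27: the cylinder does not reach this height (z outside [0, 22]); the r=10 cylinder at (14.5, 11) gives a regular 8-gon of circumradius 10 (constant along its height) (area = (8/2)·10.000²·sin(360°/8) = 282.84 mm²); Taking the union: only the r=10 cylinder at (14.5, 11) is present, so the union is just that shape — area = 282.84 mm². Checking containment: at z = 27 the cross-section extends beyond the z = 7.6 cross-section by about 282.84 mm².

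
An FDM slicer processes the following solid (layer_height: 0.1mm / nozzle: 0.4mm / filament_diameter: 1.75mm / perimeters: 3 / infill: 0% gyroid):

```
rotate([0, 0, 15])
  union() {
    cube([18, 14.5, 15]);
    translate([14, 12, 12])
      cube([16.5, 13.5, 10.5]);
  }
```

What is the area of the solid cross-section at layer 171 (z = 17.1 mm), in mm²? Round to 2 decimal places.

222.75 mm²

At z = 17.1 mm: the cube is not intersected at this z (z outside [0, 15]); the 16.5×13.5 cube at (14, 12) contributes its full rectangle (area 222.75 mm²); Taking the union: only the 16.5×13.5 cube at (14, 12) is present, so the union is just that shape — area = 222.75 mm²; (whole slice rotated 15° about Z — lengths, areas and connectivity unchanged). Overall, the cross-section is a single solid region. Net area = 222.75 mm².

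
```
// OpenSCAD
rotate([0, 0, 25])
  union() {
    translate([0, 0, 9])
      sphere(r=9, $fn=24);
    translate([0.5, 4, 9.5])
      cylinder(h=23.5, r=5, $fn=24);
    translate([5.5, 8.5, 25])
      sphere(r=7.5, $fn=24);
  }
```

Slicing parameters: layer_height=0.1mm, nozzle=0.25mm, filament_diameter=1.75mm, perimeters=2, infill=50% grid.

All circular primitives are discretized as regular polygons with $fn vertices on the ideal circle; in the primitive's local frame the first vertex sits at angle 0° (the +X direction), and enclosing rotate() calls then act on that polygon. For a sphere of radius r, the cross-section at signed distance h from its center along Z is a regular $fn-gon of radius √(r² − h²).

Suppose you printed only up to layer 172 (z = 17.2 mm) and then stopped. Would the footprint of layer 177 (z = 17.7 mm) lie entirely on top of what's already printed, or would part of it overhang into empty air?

part overhangs

Compare the two slices. At z = 17.2: the sphere: section is a regular 24-gon, circumradius = √(r²−h²) = √(9²−8.2²) = 3.709 (area = (24/2)·3.709²·sin(360°/24) = 42.74 mm²); the r=5 cylinder at (0.5, 4) contributes a regular 24-gon of circumradius 5 (area = (24/2)·5.000²·sin(360°/24) = 77.65 mm²); the sphere at (5.5, 8.5) does not reach this height (|z−center|=7.800 > r=7.5); Combining (union): the regions partially overlap — summed areas 120.38 mm² minus the doubly-counted overlap 24.60 mm² gives 95.78 mm² — area = 95.78 mm²; (rotated 25° about Z; rotation is an isometry so areas/perimeters/island counts are preserved). At z = 17.7: the sphere: section is a regular 24-gon, circumradius = √(r²−h²) = √(9²−8.7²) = 2.304 (area = (24/2)·2.304²·sin(360°/24) = 16.49 mm²); the cylinder at (0.5, 4): section is a regular 24-gon, circumradius r=5 (area = (24/2)·5.000²·sin(360°/24) = 77.65 mm²); the r=7.5 sphere at (5.5, 8.5) contributes a regular 24-gon of circumradius √(7.5²−7.3²) = 1.720 (area = (24/2)·1.720²·sin(360°/24) = 9.19 mm²); Combining (union): the regions partially overlap — summed areas 103.33 mm² minus the doubly-counted overlap 11.72 mm² gives 91.61 mm² — area = 91.61 mm²; (whole slice rotated 25° about Z — lengths, areas and connectivity unchanged). Checking containment: at z = 17.7 the cross-section extends beyond the z = 17.2 cross-section by about 9.19 mm².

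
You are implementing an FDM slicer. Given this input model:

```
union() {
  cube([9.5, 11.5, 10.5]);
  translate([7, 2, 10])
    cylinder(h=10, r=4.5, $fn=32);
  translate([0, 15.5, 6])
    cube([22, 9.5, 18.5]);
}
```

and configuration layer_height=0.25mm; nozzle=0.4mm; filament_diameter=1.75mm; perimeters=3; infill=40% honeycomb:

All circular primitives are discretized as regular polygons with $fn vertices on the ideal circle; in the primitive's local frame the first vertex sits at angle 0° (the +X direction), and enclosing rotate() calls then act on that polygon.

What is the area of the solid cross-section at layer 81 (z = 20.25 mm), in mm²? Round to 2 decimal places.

At z = 20.25 mm: the cube is absent (z outside [0, 10.5]); the cylinder at (7, 2) does not reach this height (z outside [10, 20]); the 22×9.5 cube at (0, 15.5) contributes its full rectangle (area 209.00 mm²); Taking the union: only the 22×9.5 cube at (0, 15.5) is present, so the union is just that shape — area = 209.00 mm². Overall, the cross-section is a single solid region. Net area = 209.00 mm².

209.00 mm²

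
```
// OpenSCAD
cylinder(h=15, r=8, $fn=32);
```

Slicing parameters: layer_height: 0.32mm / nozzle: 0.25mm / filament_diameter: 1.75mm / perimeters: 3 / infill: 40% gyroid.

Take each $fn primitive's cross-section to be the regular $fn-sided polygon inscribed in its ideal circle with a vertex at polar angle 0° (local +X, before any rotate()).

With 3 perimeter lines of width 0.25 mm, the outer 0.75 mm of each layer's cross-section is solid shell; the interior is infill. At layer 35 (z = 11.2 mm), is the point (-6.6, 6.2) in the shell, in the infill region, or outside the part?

outside

At z = 11.2 mm: the r=8 cylinder contributes a regular 32-gon of circumradius 8. Overall, the cross-section is a single solid region. The nearest boundary edge runs (-5.66, 5.66)→(-6.65, 4.44); distance from the point to it = 1.07 mm. The point is not inside any of the regions above, so it lies outside the cross-section (1.07 mm from the nearest boundary).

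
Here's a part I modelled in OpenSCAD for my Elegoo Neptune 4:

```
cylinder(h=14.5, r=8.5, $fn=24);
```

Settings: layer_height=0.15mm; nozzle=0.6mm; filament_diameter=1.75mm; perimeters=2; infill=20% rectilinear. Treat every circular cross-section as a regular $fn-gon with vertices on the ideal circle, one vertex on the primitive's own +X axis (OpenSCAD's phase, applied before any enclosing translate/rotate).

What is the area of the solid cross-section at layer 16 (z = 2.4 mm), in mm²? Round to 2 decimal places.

224.40 mm²

At z = 2.4 mm: the r=8.5 cylinder contributes a regular 24-gon of circumradius 8.5 (area = (24/2)·8.500²·sin(360°/24) = 224.40 mm²). Overall, the cross-section is a single solid region. Net area = 224.40 mm².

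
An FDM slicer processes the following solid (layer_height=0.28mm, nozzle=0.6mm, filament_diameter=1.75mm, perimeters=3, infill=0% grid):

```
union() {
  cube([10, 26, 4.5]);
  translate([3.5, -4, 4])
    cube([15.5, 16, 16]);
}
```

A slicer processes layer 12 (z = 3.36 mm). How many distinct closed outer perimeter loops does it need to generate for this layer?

At z = 3.36 mm: the cube (footprint 10×26) is included at this height; the cube at (3.5, -4) is absent (z outside [4, 20]); Merging all regions: only the 10×26 cube is present, so the union is just that shape — 1 connected region. The result has 1 disconnected region.

1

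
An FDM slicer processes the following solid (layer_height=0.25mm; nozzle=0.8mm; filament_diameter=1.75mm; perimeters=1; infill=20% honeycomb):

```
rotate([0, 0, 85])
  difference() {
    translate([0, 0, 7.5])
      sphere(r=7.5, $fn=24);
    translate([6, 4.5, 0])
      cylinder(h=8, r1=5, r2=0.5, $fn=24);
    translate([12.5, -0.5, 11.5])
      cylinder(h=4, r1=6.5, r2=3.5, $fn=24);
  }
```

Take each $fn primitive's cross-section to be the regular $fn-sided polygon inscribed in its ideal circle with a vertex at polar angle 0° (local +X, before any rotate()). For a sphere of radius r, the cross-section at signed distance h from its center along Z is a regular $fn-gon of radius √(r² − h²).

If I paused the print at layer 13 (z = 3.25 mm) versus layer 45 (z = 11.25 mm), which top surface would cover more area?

layer 45 (z = 11.25 mm)

Layer 13 (z = 3.25): the sphere: section is a regular 24-gon, circumradius = √(r²−h²) = √(7.5²−4.25²) = 6.180 (area = (24/2)·6.180²·sin(360°/24) = 118.60 mm²); the cone at (6, 4.5) contributes a regular 24-gon of circumradius 3.172 (interpolated between r1=5 and r2=0.5 at t=0.406) (area = (24/2)·3.172²·sin(360°/24) = 31.25 mm²); the cone at (12.5, -0.5) is not intersected at this z (z outside [11.5, 15.5]); Subtracting the remaining from the first: starting from the r=7.5 sphere (118.60 mm²), the cone at (6, 4.5) partially overlaps it — only the 6.27 mm² overlap (of its 31.25 mm²) is removed, clipping the outline — area = 112.33 mm²; (rotated 85° about Z; rotation is an isometry so areas/perimeters/island counts are preserved). So its area = 112.33 mm². Layer 45 (z = 11.25): the sphere: section is a regular 24-gon, circumradius = √(r²−h²) = √(7.5²−3.75²) = 6.495 (area = (24/2)·6.495²·sin(360°/24) = 131.03 mm²); the cone at (6, 4.5) does not reach this height (z outside [0, 8]); the cone at (12.5, -0.5) is not intersected at this z (z outside [11.5, 15.5]); Subtracting the remaining from the first: none of the subtracted shapes is present at this height, so the r=7.5 sphere is unchanged — area = 131.03 mm²; (whole slice rotated 85° about Z — lengths, areas and connectivity unchanged). So its area = 131.03 mm². Layer 45 is larger (131.03 vs 112.33 mm²).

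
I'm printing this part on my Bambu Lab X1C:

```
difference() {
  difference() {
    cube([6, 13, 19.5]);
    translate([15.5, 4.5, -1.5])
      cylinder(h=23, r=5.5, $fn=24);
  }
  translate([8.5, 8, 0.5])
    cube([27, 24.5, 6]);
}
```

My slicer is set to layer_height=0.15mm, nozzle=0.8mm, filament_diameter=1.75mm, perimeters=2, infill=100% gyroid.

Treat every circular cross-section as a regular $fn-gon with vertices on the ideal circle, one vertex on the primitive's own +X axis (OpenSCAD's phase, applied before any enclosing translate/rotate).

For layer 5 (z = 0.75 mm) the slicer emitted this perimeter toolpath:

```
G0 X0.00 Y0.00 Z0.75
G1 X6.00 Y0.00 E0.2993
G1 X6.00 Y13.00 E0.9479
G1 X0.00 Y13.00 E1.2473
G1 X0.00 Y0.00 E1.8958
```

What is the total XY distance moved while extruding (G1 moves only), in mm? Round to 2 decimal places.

38.00 mm

Sum the Euclidean lengths of each G1 segment: total = 38.00 mm.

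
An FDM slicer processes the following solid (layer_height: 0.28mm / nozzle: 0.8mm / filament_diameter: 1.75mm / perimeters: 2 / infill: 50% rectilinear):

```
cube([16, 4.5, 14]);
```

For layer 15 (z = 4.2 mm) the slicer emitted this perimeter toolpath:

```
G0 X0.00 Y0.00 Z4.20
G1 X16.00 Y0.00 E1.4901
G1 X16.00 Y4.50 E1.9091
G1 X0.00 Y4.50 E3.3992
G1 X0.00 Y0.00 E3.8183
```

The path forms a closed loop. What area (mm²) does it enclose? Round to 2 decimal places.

72.00 mm²

Apply the shoelace formula to the sequence of (X, Y) vertices; enclosed area = 72.00 mm².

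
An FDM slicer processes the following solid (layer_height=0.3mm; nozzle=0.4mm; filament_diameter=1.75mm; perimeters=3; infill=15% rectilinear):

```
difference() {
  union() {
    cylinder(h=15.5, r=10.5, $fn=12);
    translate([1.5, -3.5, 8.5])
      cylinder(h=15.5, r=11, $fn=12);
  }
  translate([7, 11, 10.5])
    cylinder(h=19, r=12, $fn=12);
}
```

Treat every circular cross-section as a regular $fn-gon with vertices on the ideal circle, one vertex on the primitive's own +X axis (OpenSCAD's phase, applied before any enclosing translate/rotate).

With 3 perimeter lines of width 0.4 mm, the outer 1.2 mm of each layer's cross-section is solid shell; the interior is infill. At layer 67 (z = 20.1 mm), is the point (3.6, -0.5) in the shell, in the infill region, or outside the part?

shell

At z = 20.1 mm: the cylinder is not intersected at this z (z outside [0, 15.5]); the r=11 cylinder at (1.5, -3.5) contributes a regular 12-gon of circumradius 11; Taking the union: only the r=11 cylinder at (1.5, -3.5) is present, so the union is just that shape — 1 connected region; the r=12 cylinder at (7, 11) contributes a regular 12-gon of circumradius 12; Subtracting the remaining from the first: starting from that combined region, the r=12 cylinder at (7, 11) partially overlaps it — only the 78.20 mm² overlap (of its 432.00 mm²) is removed, clipping the outline — 1 connected region. Overall, the cross-section is a single solid region. The nearest boundary edge runs (1.00, 0.61)→(7.00, -1.00); distance from the point to it = 0.40 mm. The point is inside the cross-section, 0.40 mm from the nearest boundary — within the 1.2 mm shell band (3 × 0.4).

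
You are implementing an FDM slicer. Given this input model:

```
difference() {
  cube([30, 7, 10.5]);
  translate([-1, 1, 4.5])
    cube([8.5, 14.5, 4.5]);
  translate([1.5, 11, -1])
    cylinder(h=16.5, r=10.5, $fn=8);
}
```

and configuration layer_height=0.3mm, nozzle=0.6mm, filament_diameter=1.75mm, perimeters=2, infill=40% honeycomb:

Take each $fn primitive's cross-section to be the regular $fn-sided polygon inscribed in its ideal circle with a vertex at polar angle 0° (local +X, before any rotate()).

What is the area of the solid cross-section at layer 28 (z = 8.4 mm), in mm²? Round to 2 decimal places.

156.67 mm²

At z = 8.4 mm: the cube is present — its section is the full 30×7 rectangle (area 210.00 mm²); the cube at (-1, 1) (footprint 8.5×14.5) is included at this height (area 123.25 mm²); the r=10.5 cylinder at (1.5, 11) contributes a regular 8-gon of circumradius 10.5 (area = (8/2)·10.500²·sin(360°/8) = 311.83 mm²); Subtracting the remaining from the first: starting from the 30×7 cube (210.00 mm²), the 8.5×14.5 cube at (-1, 1) partially overlaps it — only the 45.00 mm² overlap (of its 123.25 mm²) is removed, clipping the outline; the r=10.5 cylinder at (1.5, 11) partially overlaps it — only the 8.33 mm² overlap (of its 311.83 mm²) is removed, clipping the outline — area = 156.67 mm². Overall, the cross-section is a single solid region. Net area = 156.67 mm².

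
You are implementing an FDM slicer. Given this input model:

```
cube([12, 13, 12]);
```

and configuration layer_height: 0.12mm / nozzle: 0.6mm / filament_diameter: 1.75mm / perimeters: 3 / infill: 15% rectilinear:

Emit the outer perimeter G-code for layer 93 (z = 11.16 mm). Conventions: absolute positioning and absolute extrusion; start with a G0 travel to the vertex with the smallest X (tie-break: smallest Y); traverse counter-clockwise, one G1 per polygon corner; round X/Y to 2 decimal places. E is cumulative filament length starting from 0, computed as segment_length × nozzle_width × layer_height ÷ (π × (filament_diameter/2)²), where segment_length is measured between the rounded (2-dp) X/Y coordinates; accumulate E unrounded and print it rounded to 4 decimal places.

At z = 11.16 mm: the cube (footprint 12×13) is included at this height. The outline is a single polygon with 4 vertices. Extrusion per mm of travel: 0.6 × 0.12 / (π × 0.875²) = 0.029934. Accumulating E over each segment gives final E = 1.4967.

G0 X0.00 Y0.00 Z11.16
G1 X12.00 Y0.00 E0.3592
G1 X12.00 Y13.00 E0.7484
G1 X0.00 Y13.00 E1.1076
G1 X0.00 Y0.00 E1.4967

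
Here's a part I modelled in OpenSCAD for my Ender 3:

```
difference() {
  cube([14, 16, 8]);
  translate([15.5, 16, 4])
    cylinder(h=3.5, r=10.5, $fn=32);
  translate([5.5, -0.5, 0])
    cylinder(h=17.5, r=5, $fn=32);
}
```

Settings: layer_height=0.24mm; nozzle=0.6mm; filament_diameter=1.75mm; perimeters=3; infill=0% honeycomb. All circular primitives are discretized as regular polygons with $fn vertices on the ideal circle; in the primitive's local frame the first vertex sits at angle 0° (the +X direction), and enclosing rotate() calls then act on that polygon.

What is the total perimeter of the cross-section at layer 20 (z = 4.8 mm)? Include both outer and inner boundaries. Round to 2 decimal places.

At z = 4.8 mm: the 14×16 cube contributes its full rectangle (perimeter 60.00 mm); the cylinder at (15.5, 16): section is a regular 32-gon, circumradius r=10.5 (perimeter = 2·32·10.500·sin(180°/32) = 65.87 mm); the cylinder at (5.5, -0.5): section is a regular 32-gon, circumradius r=5 (perimeter = 2·32·5.000·sin(180°/32) = 31.37 mm); After the difference (first − rest): starting from the 14×16 cube, the r=10.5 cylinder at (15.5, 16) partially overlaps it — only the 70.40 mm² overlap (of its 344.14 mm²) is removed, clipping the outline; the r=5 cylinder at (5.5, -0.5) partially overlaps it — only the 34.04 mm² overlap (of its 78.04 mm²) is removed, clipping the outline — boundary = 60.38 mm. Overall, the cross-section is a single solid region. Total boundary length (outer) = 60.38 mm.

60.38 mm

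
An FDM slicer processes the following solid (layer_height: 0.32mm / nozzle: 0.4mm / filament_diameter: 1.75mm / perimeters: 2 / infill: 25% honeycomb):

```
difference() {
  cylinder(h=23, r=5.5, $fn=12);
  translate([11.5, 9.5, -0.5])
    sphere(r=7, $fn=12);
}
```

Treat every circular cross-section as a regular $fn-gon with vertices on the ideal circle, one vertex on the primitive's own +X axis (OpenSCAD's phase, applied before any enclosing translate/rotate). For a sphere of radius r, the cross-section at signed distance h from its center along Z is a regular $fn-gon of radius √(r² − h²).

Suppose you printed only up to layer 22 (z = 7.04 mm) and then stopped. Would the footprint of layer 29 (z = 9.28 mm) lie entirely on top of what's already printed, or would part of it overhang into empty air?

Compare the two slices. At z = 7.04: the cylinder: section is a regular 12-gon, circumradius r=5.5 (area = (12/2)·5.500²·sin(360°/12) = 90.75 mm²); the sphere at (11.5, 9.5) is absent (|z−center|=7.540 > r=7); Subtracting the remaining from the first: none of the subtracted shapes is present at this height, so the r=5.5 cylinder is unchanged — area = 90.75 mm². At z = 9.28: the cylinder: section is a regular 12-gon, circumradius r=5.5 (area = (12/2)·5.500²·sin(360°/12) = 90.75 mm²); the sphere at (11.5, 9.5) does not reach this height (|z−center|=9.780 > r=7); After the difference (first − rest): none of the subtracted shapes is present at this height, so the r=5.5 cylinder is unchanged — area = 90.75 mm². Checking containment: the cross-section at z = 9.28 is a subset of the cross-section at z = 7.04.

entirely on top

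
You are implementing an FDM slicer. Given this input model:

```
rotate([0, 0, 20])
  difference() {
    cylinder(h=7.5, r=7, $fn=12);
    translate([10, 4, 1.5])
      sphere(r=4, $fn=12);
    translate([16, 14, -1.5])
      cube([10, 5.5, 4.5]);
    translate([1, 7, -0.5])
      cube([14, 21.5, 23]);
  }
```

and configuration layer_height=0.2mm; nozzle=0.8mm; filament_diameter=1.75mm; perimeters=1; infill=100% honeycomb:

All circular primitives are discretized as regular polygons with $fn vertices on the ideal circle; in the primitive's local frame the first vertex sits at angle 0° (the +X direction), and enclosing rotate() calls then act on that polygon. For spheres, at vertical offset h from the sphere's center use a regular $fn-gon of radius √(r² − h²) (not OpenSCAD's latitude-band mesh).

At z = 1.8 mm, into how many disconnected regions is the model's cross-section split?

1

At z = 1.8 mm: the cylinder: section is a regular 12-gon, circumradius r=7; the r=4 sphere at (10, 4) slices to a regular 12-gon of circumradius 3.989 (√(r²−h²) with h=0.3 from center); the 10×5.5 cube at (16, 14) contributes its full rectangle; the 14×21.5 cube at (1, 7) contributes its full rectangle; After the difference (first − rest): starting from the r=7 cylinder, the r=4 sphere at (10, 4) misses the remaining region (no effect); the 10×5.5 cube at (16, 14) misses the remaining region (no effect); the 14×21.5 cube at (1, 7) misses the remaining region (no effect) — 1 connected region; (whole slice rotated 20° about Z — lengths, areas and connectivity unchanged). The result has 1 disconnected region.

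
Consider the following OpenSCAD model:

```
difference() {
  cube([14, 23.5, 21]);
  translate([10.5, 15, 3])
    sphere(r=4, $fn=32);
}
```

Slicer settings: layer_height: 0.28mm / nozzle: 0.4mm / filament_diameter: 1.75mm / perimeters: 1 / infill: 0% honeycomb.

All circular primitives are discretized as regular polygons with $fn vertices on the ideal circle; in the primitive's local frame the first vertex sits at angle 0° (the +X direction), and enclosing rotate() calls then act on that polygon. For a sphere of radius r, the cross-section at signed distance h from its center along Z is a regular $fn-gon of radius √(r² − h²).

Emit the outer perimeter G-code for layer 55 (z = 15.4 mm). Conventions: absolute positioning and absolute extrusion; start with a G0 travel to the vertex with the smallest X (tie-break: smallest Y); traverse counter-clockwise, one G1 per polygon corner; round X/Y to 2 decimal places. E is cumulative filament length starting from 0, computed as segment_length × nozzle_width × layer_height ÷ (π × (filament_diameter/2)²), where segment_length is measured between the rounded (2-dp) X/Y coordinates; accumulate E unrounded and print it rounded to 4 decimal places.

G0 X0.00 Y0.00 Z15.40
G1 X14.00 Y0.00 E0.6519
G1 X14.00 Y23.50 E1.7462
G1 X0.00 Y23.50 E2.3981
G1 X0.00 Y0.00 E3.4923

At z = 15.4 mm: the cube is present — its section is the full 14×23.5 rectangle; the sphere at (10.5, 15) is not intersected at this z (|z−center|=12.400 > r=4); Taking the first minus the rest: none of the subtracted shapes is present at this height, so the 14×23.5 cube is unchanged — 1 connected region. The outline is a single polygon with 4 vertices. Extrusion per mm of travel: 0.4 × 0.28 / (π × 0.875²) = 0.046564. Accumulating E over each segment gives final E = 3.4923.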